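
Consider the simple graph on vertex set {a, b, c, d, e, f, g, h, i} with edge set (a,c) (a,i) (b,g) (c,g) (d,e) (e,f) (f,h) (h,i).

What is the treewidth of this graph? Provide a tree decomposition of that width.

Treewidth 1.
Bags: B1 = {d, e}  B2 = {e, f}  B3 = {f, h}  B4 = {h, i}  B5 = {a, i}  B6 = {a, c}  B7 = {c, g}  B8 = {b, g}
Tree: B1–B2, B2–B3, B3–B4, B4–B5, B5–B6, B6–B7, B7–B8

Every bag has size at most 2, so the width is 2 − 1 = 1 and tw(G) ≤ 1. G has an edge, so its treewidth is at least 1. Hence tw(G) = 1 exactly.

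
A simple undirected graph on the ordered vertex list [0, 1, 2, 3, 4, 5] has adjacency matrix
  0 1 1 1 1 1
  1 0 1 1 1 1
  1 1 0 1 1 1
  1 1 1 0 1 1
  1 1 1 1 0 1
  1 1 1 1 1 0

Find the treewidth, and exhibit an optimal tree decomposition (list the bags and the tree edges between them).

Treewidth 5.
Bags: B1 = {0, 1, 2, 3, 4, 5}
Tree: (single bag)

With just one bag of size 6, the width is 6 − 1 = 5, so tw(G) ≤ 5. On the other hand G contains the 6-clique {0, 1, 2, 3, 4, 5}. A clique must lie in a single bag of any decomposition, so no decomposition can have width below 5. Combining the bounds, tw(G) = 5.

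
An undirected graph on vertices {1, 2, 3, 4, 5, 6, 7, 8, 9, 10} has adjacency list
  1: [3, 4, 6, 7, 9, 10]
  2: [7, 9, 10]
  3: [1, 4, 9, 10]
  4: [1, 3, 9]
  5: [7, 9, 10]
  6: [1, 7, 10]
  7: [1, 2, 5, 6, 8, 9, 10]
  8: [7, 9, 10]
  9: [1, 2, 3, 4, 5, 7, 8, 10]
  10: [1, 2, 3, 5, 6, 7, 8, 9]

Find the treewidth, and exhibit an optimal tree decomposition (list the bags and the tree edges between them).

Treewidth 3.
One optimal decomposition is:
Bags: B1 = {2, 7, 9, 10}  B2 = {7, 8, 9, 10}  B3 = {1, 7, 9, 10}  B4 = {1, 3, 9, 10}  B5 = {5, 7, 9, 10}  B6 = {1, 6, 7, 10}  B7 = {1, 3, 4, 9}
Tree: B1–B2, B1–B3, B3–B4, B1–B5, B3–B6, B4–B7

Each bag holds 4 vertices, so the decomposition has width 3, which upper-bounds the treewidth. Conversely, {1, 3, 9, 10} is a clique of size 4, and the vertices of any clique must share a bag in every tree decomposition; so some bag has ≥ 4 vertices and tw(G) ≥ 3. The upper and lower bounds meet at 3, so that is the treewidth.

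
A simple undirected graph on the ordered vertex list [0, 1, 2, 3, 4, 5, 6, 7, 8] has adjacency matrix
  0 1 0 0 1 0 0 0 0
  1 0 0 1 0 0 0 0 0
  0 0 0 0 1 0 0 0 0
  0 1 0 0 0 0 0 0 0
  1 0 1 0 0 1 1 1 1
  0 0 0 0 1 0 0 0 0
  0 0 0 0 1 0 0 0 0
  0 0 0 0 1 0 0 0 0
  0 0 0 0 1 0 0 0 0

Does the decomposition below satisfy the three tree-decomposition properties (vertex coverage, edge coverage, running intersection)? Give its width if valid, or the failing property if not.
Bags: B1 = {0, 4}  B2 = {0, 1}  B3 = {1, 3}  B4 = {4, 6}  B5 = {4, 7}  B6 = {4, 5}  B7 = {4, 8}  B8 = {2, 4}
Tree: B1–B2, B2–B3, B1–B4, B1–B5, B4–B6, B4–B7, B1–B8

Yes; width 1.

Checking the three conditions: (i) the bags cover all of {0, 1, 2, 3, 4, 5, 6, 7, 8}; (ii) for each edge, some bag contains both endpoints; (iii) the bags containing any fixed vertex form a subtree. All hold, so the decomposition is valid with width 2 − 1 = 1.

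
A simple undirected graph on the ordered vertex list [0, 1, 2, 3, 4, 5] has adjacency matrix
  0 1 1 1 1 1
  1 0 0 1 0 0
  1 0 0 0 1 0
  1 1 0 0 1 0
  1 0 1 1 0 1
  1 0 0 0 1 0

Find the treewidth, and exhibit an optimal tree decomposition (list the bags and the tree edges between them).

Every bag has size at most 3, so the width is 3 − 1 = 2 and tw(G) ≤ 2. Conversely, {0, 1, 3} is a clique of size 3, and the vertices of any clique must share a bag in every tree decomposition; so some bag has ≥ 3 vertices and tw(G) ≥ 2. Combining the bounds, tw(G) = 2.

Treewidth 2.
One such decomposition:
Bags: B1 = {0, 3, 4}  B2 = {0, 1, 3}  B3 = {0, 4, 5}  B4 = {0, 2, 4}
Tree: B1–B2, B1–B3, B3–B4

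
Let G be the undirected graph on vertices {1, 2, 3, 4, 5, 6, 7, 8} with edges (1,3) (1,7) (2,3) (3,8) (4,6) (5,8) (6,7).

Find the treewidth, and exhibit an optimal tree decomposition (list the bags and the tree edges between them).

Every bag has size at most 2, so the width is 2 − 1 = 1 and tw(G) ≤ 1. G has an edge, so its treewidth is at least 1. Hence tw(G) = 1 exactly.

Treewidth 1.
One optimal decomposition is:
Bags: B1 = {1, 3}  B2 = {1, 7}  B3 = {6, 7}  B4 = {3, 8}  B5 = {2, 3}  B6 = {4, 6}  B7 = {5, 8}
Tree: B1–B2, B2–B3, B1–B4, B4–B5, B3–B6, B4–B7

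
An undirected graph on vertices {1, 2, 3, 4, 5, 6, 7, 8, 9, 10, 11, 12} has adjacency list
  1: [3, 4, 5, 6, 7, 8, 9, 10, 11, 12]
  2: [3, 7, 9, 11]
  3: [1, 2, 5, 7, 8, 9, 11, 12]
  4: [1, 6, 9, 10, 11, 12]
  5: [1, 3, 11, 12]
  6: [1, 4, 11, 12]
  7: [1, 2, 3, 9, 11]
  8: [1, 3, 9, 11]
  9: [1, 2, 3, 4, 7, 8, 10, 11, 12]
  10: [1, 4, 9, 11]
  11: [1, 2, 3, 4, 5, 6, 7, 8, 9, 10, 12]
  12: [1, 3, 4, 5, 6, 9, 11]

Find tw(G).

4

A width-4 tree decomposition is:
Bags: B1 = {1, 3, 9, 11, 12}  B2 = {1, 4, 9, 11, 12}  B3 = {1, 3, 5, 11, 12}  B4 = {1, 3, 8, 9, 11}  B5 = {1, 3, 7, 9, 11}  B6 = {1, 4, 6, 11, 12}  B7 = {2, 3, 7, 9, 11}  B8 = {1, 4, 9, 10, 11}
Tree: B1–B2, B1–B3, B1–B4, B1–B5, B2–B6, B5–B7, B2–B8
The largest bag has 5 vertices, giving width 4; this decomposition certifies tw(G) ≤ 4. For the lower bound, the 5 vertices {1, 4, 9, 10, 11} are pairwise adjacent, and any tree decomposition puts a clique entirely inside one bag — forcing width ≥ 4. Combining the bounds, tw(G) = 4.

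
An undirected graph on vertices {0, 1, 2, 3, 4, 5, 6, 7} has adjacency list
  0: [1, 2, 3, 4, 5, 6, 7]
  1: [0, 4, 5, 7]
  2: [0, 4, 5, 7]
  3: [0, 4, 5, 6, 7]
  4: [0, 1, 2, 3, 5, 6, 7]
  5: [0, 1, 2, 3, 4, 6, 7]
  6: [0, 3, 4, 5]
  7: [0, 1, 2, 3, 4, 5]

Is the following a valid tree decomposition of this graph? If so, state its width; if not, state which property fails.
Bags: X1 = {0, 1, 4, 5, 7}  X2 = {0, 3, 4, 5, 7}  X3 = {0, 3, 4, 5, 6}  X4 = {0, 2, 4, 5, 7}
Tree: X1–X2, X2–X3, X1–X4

Yes; width 4.

Checking the three conditions: (i) the bags cover all of {0, 1, 2, 3, 4, 5, 6, 7}; (ii) for each edge, some bag contains both endpoints; (iii) the bags containing any fixed vertex form a subtree. All hold, so the decomposition is valid with width 5 − 1 = 4.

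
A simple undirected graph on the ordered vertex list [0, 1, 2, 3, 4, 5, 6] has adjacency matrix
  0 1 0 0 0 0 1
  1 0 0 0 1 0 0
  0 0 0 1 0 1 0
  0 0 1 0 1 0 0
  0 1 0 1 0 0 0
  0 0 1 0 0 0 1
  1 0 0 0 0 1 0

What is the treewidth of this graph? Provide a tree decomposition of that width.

Treewidth 2.
One such decomposition:
Bags: B1 = {1, 3, 4}  B2 = {1, 2, 3}  B3 = {1, 2, 5}  B4 = {1, 5, 6}  B5 = {0, 1, 6}
Tree: B1–B2, B2–B3, B3–B4, B4–B5

Each bag holds 3 vertices, so the decomposition has width 2, which upper-bounds the treewidth. For the lower bound, G contains the cycle 1–4–3–2–5–6–0–1, so G is not a forest; only forests have treewidth ≤ 1, hence tw(G) ≥ 2. The upper and lower bounds meet at 2, so that is the treewidth.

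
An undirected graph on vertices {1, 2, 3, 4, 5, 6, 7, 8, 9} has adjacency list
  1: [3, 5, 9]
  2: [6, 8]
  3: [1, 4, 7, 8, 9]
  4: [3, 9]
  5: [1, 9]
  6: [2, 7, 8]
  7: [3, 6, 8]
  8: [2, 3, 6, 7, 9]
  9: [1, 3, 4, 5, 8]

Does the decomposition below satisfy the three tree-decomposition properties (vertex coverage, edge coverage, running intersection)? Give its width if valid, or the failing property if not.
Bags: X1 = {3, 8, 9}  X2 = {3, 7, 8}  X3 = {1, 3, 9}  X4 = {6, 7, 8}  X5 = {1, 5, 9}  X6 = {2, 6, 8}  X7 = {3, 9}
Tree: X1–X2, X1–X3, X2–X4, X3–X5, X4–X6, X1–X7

A tree decomposition must satisfy three properties: every vertex lies in some bag; for every edge, both endpoints lie together in some bag; and for every vertex, the bags containing it form a connected subtree. Here vertex 4 appears in no bag, so the decomposition is invalid.

No — vertex 4 appears in no bag.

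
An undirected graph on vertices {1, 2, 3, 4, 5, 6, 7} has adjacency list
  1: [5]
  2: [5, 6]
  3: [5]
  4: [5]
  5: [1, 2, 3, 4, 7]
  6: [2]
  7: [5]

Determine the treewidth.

A width-1 tree decomposition is:
Bags: B1 = {3, 5}  B2 = {4, 5}  B3 = {2, 5}  B4 = {5, 7}  B5 = {2, 6}  B6 = {1, 5}
Tree: B1–B2, B1–B3, B3–B4, B3–B5, B2–B6
Every bag has size at most 2, so the width is 2 − 1 = 1 and tw(G) ≤ 1. Any graph with an edge has treewidth ≥ 1, and G has the edge 3–5. The upper and lower bounds meet at 1, so that is the treewidth.

1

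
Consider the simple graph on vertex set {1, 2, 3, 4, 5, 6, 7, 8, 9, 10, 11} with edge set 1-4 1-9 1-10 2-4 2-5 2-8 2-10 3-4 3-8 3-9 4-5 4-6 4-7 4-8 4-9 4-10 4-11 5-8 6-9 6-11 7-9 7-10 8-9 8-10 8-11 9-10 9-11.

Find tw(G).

3

A width-3 tree decomposition is:
Bags: B1 = {4, 8, 9, 10}  B2 = {4, 7, 9, 10}  B3 = {2, 4, 8, 10}  B4 = {4, 8, 9, 11}  B5 = {1, 4, 9, 10}  B6 = {3, 4, 8, 9}  B7 = {2, 4, 5, 8}  B8 = {4, 6, 9, 11}
Tree: B1–B2, B1–B3, B1–B4, B1–B5, B4–B6, B3–B7, B4–B8
The largest bag has 4 vertices, giving width 3; this decomposition certifies tw(G) ≤ 3. On the other hand G contains the 4-clique {3, 4, 8, 9}. A clique must lie in a single bag of any decomposition, so no decomposition can have width below 3. Therefore the treewidth is 3.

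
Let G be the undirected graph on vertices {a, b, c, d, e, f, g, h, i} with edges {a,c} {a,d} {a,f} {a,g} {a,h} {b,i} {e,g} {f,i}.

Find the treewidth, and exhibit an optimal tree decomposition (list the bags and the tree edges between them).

Treewidth 1.
One such decomposition:
Bags: B1 = {a, c}  B2 = {a, g}  B3 = {e, g}  B4 = {a, h}  B5 = {a, f}  B6 = {f, i}  B7 = {b, i}  B8 = {a, d}
Tree: B1–B2, B2–B3, B1–B4, B4–B5, B5–B6, B6–B7, B4–B8

Every bag has size at most 2, so the width is 2 − 1 = 1 and tw(G) ≤ 1. G has an edge, so its treewidth is at least 1. Combining the bounds, tw(G) = 1.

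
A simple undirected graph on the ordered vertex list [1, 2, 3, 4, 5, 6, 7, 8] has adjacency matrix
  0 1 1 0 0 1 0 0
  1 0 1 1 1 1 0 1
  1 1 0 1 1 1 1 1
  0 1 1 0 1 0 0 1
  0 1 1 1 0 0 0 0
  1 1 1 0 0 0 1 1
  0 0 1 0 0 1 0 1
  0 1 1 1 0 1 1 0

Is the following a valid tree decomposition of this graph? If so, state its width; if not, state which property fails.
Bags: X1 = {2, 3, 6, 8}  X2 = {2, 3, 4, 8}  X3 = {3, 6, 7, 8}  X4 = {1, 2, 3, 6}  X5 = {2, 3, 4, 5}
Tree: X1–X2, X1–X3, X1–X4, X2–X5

Checking the three conditions: (i) the bags cover all of {1, 2, 3, 4, 5, 6, 7, 8}; (ii) for each edge, some bag contains both endpoints; (iii) the bags containing any fixed vertex form a subtree. All hold, so the decomposition is valid with width 4 − 1 = 3.

Yes; width 3.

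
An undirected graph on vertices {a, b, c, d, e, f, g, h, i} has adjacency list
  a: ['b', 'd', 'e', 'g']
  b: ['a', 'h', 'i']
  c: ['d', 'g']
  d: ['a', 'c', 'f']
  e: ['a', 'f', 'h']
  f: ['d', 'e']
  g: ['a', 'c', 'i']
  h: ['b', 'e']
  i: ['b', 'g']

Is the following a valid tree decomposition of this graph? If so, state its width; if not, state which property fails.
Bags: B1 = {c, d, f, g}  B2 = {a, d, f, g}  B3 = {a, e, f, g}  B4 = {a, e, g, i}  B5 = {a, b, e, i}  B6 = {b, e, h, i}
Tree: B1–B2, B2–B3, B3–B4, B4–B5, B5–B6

Yes; width 3.

Every vertex of G appears in some bag (union = {a, b, c, d, e, f, g, h, i}); every edge is covered by a bag; and for each vertex v the set of bags containing v is connected in the bag tree. The decomposition is therefore valid. The largest bag has 4 vertices, so the width is 3.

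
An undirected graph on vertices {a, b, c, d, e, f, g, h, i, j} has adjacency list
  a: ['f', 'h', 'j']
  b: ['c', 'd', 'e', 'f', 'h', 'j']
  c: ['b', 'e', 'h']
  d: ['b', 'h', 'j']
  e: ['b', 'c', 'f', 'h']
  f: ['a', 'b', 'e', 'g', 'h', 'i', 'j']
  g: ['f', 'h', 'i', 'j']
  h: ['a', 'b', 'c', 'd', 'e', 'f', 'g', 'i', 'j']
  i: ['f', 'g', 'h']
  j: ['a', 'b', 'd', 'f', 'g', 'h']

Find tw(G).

3

A width-3 tree decomposition is:
Bags: B1 = {b, f, h, j}  B2 = {b, e, f, h}  B3 = {a, f, h, j}  B4 = {b, d, h, j}  B5 = {b, c, e, h}  B6 = {f, g, h, j}  B7 = {f, g, h, i}
Tree: B1–B2, B1–B3, B1–B4, B2–B5, B3–B6, B6–B7
The largest bag has 4 vertices, giving width 3; this decomposition certifies tw(G) ≤ 3. Conversely, {b, d, h, j} is a clique of size 4, and the vertices of any clique must share a bag in every tree decomposition; so some bag has ≥ 4 vertices and tw(G) ≥ 3. The upper and lower bounds meet at 3, so that is the treewidth.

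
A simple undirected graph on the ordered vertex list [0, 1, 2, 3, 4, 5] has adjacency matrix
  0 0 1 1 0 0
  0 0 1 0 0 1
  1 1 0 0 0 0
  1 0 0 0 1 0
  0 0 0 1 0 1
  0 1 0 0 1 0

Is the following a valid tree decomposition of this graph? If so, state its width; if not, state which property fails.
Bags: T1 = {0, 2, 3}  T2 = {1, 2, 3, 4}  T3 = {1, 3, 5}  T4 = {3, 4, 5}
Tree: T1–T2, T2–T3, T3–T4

A tree decomposition must satisfy three properties: every vertex lies in some bag; for every edge, both endpoints lie together in some bag; and for every vertex, the bags containing it form a connected subtree. Here bags containing vertex 4 are not connected in the tree, so the decomposition is invalid.

No — bags containing vertex 4 are not connected in the tree.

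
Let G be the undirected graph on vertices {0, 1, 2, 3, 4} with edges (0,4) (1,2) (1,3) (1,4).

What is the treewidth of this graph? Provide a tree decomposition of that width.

The largest bag has 2 vertices, giving width 1; this decomposition certifies tw(G) ≤ 1. Since G has at least one edge (e.g. 2–1), it is not an edgeless graph, so tw(G) ≥ 1. The upper and lower bounds meet at 1, so that is the treewidth.

Treewidth 1.
One optimal decomposition is:
Bags: B1 = {1, 2}  B2 = {1, 3}  B3 = {1, 4}  B4 = {0, 4}
Tree: B1–B2, B2–B3, B3–B4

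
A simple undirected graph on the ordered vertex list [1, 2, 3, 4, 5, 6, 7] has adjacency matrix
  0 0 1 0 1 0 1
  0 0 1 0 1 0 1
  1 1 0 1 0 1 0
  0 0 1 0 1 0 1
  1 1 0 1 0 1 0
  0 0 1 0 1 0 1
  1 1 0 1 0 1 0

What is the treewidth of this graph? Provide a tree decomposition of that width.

Treewidth 3.
One such decomposition:
Bags: B1 = {1, 3, 5, 7}  B2 = {3, 5, 6, 7}  B3 = {3, 4, 5, 7}  B4 = {2, 3, 5, 7}
Tree: B1–B2, B2–B3, B3–B4

Every bag has size at most 4, so the width is 4 − 1 = 3 and tw(G) ≤ 3. For the lower bound: the 4 vertex sets {1,3}, {6,7}, {5}, {4} are disjoint, each induces a connected subgraph, and every pair is joined by at least one edge of G. Contracting each set to a single vertex therefore yields K_{4} as a minor, and since treewidth is minor-monotone, tw(G) ≥ tw(K_{4}) = 3. Hence tw(G) = 3 exactly.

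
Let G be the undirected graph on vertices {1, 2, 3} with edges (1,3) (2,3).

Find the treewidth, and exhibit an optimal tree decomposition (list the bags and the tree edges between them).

Each bag holds 2 vertices, so the decomposition has width 1, which upper-bounds the treewidth. Since G has at least one edge (e.g. 1–3), it is not an edgeless graph, so tw(G) ≥ 1. Hence tw(G) = 1 exactly.

Treewidth 1.
One optimal decomposition is:
Bags: B1 = {1, 3}  B2 = {2, 3}
Tree: B1–B2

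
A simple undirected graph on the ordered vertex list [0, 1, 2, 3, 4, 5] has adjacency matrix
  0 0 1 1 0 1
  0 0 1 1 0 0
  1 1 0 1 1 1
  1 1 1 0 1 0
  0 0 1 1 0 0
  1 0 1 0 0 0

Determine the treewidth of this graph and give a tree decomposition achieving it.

Each bag holds 3 vertices, so the decomposition has width 2, which upper-bounds the treewidth. On the other hand G contains the 3-clique {0, 2, 3}. A clique must lie in a single bag of any decomposition, so no decomposition can have width below 2. The upper and lower bounds meet at 2, so that is the treewidth.

Treewidth 2.
Bags: B1 = {0, 2, 5}  B2 = {0, 2, 3}  B3 = {1, 2, 3}  B4 = {2, 3, 4}
Tree: B1–B2, B2–B3, B3–B4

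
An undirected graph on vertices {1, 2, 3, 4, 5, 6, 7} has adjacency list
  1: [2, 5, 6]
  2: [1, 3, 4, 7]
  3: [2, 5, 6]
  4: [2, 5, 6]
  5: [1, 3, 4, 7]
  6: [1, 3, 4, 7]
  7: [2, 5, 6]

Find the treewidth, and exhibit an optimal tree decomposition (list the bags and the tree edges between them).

Treewidth 3.
Bags: B1 = {1, 2, 5, 6}  B2 = {2, 4, 5, 6}  B3 = {2, 5, 6, 7}  B4 = {2, 3, 5, 6}
Tree: B1–B2, B2–B3, B3–B4

The largest bag has 4 vertices, giving width 3; this decomposition certifies tw(G) ≤ 3. For the lower bound: the 4 vertex sets {1,6}, {2,4}, {5}, {7} are disjoint, each induces a connected subgraph, and every pair is joined by at least one edge of G. Contracting each set to a single vertex therefore yields K_{4} as a minor, and since treewidth is minor-monotone, tw(G) ≥ tw(K_{4}) = 3. Combining the bounds, tw(G) = 3.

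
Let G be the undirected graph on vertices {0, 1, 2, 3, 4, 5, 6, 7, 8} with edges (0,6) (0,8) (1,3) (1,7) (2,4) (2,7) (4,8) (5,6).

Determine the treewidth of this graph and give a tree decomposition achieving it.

The largest bag has 2 vertices, giving width 1; this decomposition certifies tw(G) ≤ 1. Any graph with an edge has treewidth ≥ 1, and G has the edge 5–6. Therefore the treewidth is 1.

Treewidth 1.
Bags: B1 = {5, 6}  B2 = {0, 6}  B3 = {0, 8}  B4 = {4, 8}  B5 = {2, 4}  B6 = {2, 7}  B7 = {1, 7}  B8 = {1, 3}
Tree: B1–B2, B2–B3, B3–B4, B4–B5, B5–B6, B6–B7, B7–B8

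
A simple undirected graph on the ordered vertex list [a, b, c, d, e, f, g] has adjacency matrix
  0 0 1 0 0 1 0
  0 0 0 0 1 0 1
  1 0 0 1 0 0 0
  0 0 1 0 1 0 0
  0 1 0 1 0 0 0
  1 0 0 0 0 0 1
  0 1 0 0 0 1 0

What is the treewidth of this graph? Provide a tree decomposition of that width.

Treewidth 2.
One optimal decomposition is:
Bags: B1 = {a, c, d}  B2 = {a, d, f}  B3 = {d, f, g}  B4 = {b, d, g}  B5 = {b, d, e}
Tree: B1–B2, B2–B3, B3–B4, B4–B5

Every bag has size at most 3, so the width is 3 − 1 = 2 and tw(G) ≤ 2. The edges d–c–a–f–g–b–e–d form a cycle, so G is not a tree and its treewidth is at least 2. Combining the bounds, tw(G) = 2.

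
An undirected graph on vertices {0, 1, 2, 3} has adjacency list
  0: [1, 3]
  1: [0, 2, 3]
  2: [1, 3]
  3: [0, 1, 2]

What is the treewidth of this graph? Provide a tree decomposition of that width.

Treewidth 2.
Bags: B1 = {1, 2, 3}  B2 = {0, 1, 3}
Tree: B1–B2

Every bag has size at most 3, so the width is 3 − 1 = 2 and tw(G) ≤ 2. On the other hand G contains the 3-clique {0, 1, 3}. A clique must lie in a single bag of any decomposition, so no decomposition can have width below 2. Combining the bounds, tw(G) = 2.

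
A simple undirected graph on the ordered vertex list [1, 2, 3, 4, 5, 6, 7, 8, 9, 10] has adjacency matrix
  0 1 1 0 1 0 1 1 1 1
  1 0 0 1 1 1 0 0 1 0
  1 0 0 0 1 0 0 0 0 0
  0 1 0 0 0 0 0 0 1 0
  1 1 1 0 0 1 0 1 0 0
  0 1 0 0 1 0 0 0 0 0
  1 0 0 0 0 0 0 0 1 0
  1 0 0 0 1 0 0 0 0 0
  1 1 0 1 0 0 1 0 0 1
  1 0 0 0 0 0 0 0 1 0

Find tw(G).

2

A width-2 tree decomposition is:
Bags: B1 = {1, 2, 5}  B2 = {1, 2, 9}  B3 = {1, 3, 5}  B4 = {1, 5, 8}  B5 = {1, 9, 10}  B6 = {2, 5, 6}  B7 = {2, 4, 9}  B8 = {1, 7, 9}
Tree: B1–B2, B1–B3, B3–B4, B2–B5, B1–B6, B2–B7, B2–B8
Each bag holds 3 vertices, so the decomposition has width 2, which upper-bounds the treewidth. On the other hand G contains the 3-clique {1, 2, 9}. A clique must lie in a single bag of any decomposition, so no decomposition can have width below 2. Hence tw(G) = 2 exactly.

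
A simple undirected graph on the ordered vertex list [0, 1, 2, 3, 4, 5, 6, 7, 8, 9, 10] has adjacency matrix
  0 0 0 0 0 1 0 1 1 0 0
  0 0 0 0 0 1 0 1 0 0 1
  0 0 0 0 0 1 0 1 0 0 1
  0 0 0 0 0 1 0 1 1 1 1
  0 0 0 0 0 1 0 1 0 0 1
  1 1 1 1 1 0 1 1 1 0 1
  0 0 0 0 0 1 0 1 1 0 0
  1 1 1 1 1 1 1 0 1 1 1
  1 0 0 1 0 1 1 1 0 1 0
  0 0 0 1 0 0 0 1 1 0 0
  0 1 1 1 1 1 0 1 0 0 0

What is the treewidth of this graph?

3

A width-3 tree decomposition is:
Bags: B1 = {3, 5, 7, 10}  B2 = {3, 5, 7, 8}  B3 = {0, 5, 7, 8}  B4 = {1, 5, 7, 10}  B5 = {4, 5, 7, 10}  B6 = {5, 6, 7, 8}  B7 = {2, 5, 7, 10}  B8 = {3, 7, 8, 9}
Tree: B1–B2, B2–B3, B1–B4, B1–B5, B2–B6, B1–B7, B2–B8
Each bag holds 4 vertices, so the decomposition has width 3, which upper-bounds the treewidth. On the other hand G contains the 4-clique {3, 7, 8, 9}. A clique must lie in a single bag of any decomposition, so no decomposition can have width below 3. Hence tw(G) = 3 exactly.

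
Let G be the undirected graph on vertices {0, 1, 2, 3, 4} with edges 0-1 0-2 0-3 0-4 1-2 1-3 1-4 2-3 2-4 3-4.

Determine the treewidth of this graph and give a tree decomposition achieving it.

Treewidth 4.
One optimal decomposition is:
Bags: B1 = {0, 1, 2, 3, 4}
Tree: (single bag)

A single bag containing all 5 vertices is trivially a valid decomposition of width 4. For the lower bound, the 5 vertices {0, 1, 2, 3, 4} are pairwise adjacent, and any tree decomposition puts a clique entirely inside one bag — forcing width ≥ 4. Hence tw(G) = 4 exactly.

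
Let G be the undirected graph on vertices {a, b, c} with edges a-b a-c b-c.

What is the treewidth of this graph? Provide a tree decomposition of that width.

With just one bag of size 3, the width is 3 − 1 = 2, so tw(G) ≤ 2. On the other hand G contains the 3-clique {a, b, c}. A clique must lie in a single bag of any decomposition, so no decomposition can have width below 2. Therefore the treewidth is 2.

Treewidth 2.
Bags: B1 = {a, b, c}
Tree: (single bag)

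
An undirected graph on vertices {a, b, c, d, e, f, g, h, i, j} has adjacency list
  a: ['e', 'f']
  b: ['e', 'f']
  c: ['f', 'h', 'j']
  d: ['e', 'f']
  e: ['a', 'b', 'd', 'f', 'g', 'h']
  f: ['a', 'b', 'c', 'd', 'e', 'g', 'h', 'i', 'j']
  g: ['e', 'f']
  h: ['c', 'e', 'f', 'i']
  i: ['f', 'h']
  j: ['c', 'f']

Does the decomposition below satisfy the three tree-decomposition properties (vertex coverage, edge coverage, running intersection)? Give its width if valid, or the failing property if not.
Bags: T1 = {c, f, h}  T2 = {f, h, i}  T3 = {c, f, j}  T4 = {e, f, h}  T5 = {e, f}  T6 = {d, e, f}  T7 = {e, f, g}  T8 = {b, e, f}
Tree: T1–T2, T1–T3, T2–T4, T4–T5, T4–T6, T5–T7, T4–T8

No — vertex a appears in no bag.

A tree decomposition must satisfy three properties: every vertex lies in some bag; for every edge, both endpoints lie together in some bag; and for every vertex, the bags containing it form a connected subtree. Here vertex a appears in no bag, so the decomposition is invalid.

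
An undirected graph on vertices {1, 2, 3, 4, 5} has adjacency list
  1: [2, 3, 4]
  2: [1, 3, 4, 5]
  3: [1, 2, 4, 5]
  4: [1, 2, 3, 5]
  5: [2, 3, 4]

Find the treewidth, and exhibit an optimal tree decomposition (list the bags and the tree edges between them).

The largest bag has 4 vertices, giving width 3; this decomposition certifies tw(G) ≤ 3. On the other hand G contains the 4-clique {1, 2, 3, 4}. A clique must lie in a single bag of any decomposition, so no decomposition can have width below 3. Therefore the treewidth is 3.

Treewidth 3.
One optimal decomposition is:
Bags: B1 = {2, 3, 4, 5}  B2 = {1, 2, 3, 4}
Tree: B1–B2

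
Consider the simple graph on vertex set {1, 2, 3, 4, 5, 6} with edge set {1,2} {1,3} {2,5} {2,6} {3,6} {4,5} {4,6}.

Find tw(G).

2

A width-2 tree decomposition is:
Bags: B1 = {1, 2, 3}  B2 = {2, 3, 6}  B3 = {2, 5, 6}  B4 = {4, 5, 6}
Tree: B1–B2, B2–B3, B3–B4
Every bag has size at most 3, so the width is 3 − 1 = 2 and tw(G) ≤ 2. The edges 1–3–6–2–1 form a cycle, so G is not a tree and its treewidth is at least 2. Therefore the treewidth is 2.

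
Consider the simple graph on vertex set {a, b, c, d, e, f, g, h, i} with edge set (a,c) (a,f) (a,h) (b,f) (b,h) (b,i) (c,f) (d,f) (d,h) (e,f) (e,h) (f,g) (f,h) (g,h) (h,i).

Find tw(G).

A width-2 tree decomposition is:
Bags: B1 = {b, f, h}  B2 = {e, f, h}  B3 = {d, f, h}  B4 = {a, f, h}  B5 = {b, h, i}  B6 = {a, c, f}  B7 = {f, g, h}
Tree: B1–B2, B2–B3, B2–B4, B1–B5, B4–B6, B3–B7
Each bag holds 3 vertices, so the decomposition has width 2, which upper-bounds the treewidth. For the lower bound, the 3 vertices {d, f, h} are pairwise adjacent, and any tree decomposition puts a clique entirely inside one bag — forcing width ≥ 2. Hence tw(G) = 2 exactly.

2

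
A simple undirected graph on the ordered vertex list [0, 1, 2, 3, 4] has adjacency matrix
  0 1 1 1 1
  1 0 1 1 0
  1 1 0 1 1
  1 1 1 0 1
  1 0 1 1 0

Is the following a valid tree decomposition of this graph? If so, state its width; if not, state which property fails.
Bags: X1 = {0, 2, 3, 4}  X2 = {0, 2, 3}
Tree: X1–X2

No — vertex 1 appears in no bag.

A tree decomposition must satisfy three properties: every vertex lies in some bag; for every edge, both endpoints lie together in some bag; and for every vertex, the bags containing it form a connected subtree. Here vertex 1 appears in no bag, so the decomposition is invalid.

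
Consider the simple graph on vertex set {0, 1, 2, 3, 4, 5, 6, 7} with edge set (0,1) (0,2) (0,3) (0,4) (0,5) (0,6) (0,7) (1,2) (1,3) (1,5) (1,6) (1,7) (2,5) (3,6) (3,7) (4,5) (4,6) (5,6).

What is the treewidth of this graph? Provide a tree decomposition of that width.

The largest bag has 4 vertices, giving width 3; this decomposition certifies tw(G) ≤ 3. Conversely, {0, 1, 2, 5} is a clique of size 4, and the vertices of any clique must share a bag in every tree decomposition; so some bag has ≥ 4 vertices and tw(G) ≥ 3. The upper and lower bounds meet at 3, so that is the treewidth.

Treewidth 3.
One such decomposition:
Bags: B1 = {0, 1, 5, 6}  B2 = {0, 1, 2, 5}  B3 = {0, 1, 3, 6}  B4 = {0, 1, 3, 7}  B5 = {0, 4, 5, 6}
Tree: B1–B2, B1–B3, B3–B4, B1–B5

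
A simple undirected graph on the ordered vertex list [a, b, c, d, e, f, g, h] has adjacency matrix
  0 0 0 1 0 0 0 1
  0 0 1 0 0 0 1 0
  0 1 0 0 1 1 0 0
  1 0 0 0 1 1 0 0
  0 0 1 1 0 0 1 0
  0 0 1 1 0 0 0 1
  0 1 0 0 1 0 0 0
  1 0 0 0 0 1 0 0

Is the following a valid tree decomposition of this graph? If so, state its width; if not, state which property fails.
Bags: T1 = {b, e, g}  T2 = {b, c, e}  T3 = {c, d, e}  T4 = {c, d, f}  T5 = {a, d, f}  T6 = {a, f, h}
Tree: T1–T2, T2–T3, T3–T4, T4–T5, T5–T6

Checking the three conditions: (i) the bags cover all of {a, b, c, d, e, f, g, h}; (ii) for each edge, some bag contains both endpoints; (iii) the bags containing any fixed vertex form a subtree. All hold, so the decomposition is valid with width 3 − 1 = 2.

Yes; width 2.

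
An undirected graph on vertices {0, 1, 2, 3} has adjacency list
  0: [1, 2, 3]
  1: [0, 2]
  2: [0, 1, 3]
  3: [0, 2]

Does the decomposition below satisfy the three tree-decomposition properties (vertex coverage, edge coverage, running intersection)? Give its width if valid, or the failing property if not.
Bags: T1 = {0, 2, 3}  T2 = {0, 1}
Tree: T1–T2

A tree decomposition must satisfy three properties: every vertex lies in some bag; for every edge, both endpoints lie together in some bag; and for every vertex, the bags containing it form a connected subtree. Here edge (2,1) lies in no bag, so the decomposition is invalid.

No — edge (2,1) lies in no bag.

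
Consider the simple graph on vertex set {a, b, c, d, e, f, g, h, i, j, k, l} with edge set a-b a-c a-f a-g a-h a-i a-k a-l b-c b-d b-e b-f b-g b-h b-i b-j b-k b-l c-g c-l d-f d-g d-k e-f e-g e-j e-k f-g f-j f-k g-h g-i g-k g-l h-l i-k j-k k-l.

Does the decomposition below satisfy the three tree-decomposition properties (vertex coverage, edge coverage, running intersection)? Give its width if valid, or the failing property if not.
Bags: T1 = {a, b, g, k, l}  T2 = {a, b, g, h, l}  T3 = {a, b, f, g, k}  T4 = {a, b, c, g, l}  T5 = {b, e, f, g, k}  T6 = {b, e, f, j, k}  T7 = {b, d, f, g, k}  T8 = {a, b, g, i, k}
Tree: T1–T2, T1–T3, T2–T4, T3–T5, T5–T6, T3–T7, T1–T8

Vertex coverage: the bags together contain {a, b, c, d, e, f, g, h, i, j, k, l}, the full vertex set. Edge coverage: each edge of G has both endpoints in at least one bag. Running intersection: for every vertex, the bags containing it form a connected subtree. All three properties hold, so this is a valid tree decomposition of width max|bag| − 1 = 4, and hence tw(G) ≤ 4.

Yes; width 4.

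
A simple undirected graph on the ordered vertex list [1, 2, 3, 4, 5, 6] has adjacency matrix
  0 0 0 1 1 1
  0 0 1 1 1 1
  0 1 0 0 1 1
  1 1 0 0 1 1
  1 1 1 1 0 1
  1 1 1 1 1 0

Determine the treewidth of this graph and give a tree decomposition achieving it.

Treewidth 3.
One optimal decomposition is:
Bags: B1 = {2, 3, 5, 6}  B2 = {2, 4, 5, 6}  B3 = {1, 4, 5, 6}
Tree: B1–B2, B2–B3

Every bag has size at most 4, so the width is 4 − 1 = 3 and tw(G) ≤ 3. Conversely, {1, 4, 5, 6} is a clique of size 4, and the vertices of any clique must share a bag in every tree decomposition; so some bag has ≥ 4 vertices and tw(G) ≥ 3. Combining the bounds, tw(G) = 3.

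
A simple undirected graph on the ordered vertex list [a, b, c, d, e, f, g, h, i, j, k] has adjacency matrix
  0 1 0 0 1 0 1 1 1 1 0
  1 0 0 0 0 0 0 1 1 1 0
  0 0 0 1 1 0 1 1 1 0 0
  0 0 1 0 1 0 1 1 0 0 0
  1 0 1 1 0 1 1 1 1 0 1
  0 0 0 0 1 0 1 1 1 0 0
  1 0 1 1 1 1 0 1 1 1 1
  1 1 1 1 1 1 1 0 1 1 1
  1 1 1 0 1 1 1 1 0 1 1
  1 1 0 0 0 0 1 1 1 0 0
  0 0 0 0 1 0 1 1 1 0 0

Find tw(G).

4

A width-4 tree decomposition is:
Bags: B1 = {a, e, g, h, i}  B2 = {c, e, g, h, i}  B3 = {a, g, h, i, j}  B4 = {e, g, h, i, k}  B5 = {c, d, e, g, h}  B6 = {e, f, g, h, i}  B7 = {a, b, h, i, j}
Tree: B1–B2, B1–B3, B2–B4, B2–B5, B1–B6, B3–B7
The largest bag has 5 vertices, giving width 4; this decomposition certifies tw(G) ≤ 4. On the other hand G contains the 5-clique {c, d, e, g, h}. A clique must lie in a single bag of any decomposition, so no decomposition can have width below 4. The upper and lower bounds meet at 4, so that is the treewidth.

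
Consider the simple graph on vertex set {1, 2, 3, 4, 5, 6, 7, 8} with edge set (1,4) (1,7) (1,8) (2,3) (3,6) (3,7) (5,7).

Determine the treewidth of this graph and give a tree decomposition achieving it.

Treewidth 1.
Bags: B1 = {3, 7}  B2 = {2, 3}  B3 = {1, 7}  B4 = {5, 7}  B5 = {1, 8}  B6 = {3, 6}  B7 = {1, 4}
Tree: B1–B2, B1–B3, B1–B4, B3–B5, B1–B6, B3–B7

Each bag holds 2 vertices, so the decomposition has width 1, which upper-bounds the treewidth. Since G has at least one edge (e.g. 7–3), it is not an edgeless graph, so tw(G) ≥ 1. The upper and lower bounds meet at 1, so that is the treewidth.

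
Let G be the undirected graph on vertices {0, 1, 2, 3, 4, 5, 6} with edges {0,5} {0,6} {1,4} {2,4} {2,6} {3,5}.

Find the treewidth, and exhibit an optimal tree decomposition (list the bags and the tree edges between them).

The largest bag has 2 vertices, giving width 1; this decomposition certifies tw(G) ≤ 1. G has an edge, so its treewidth is at least 1. The upper and lower bounds meet at 1, so that is the treewidth.

Treewidth 1.
One optimal decomposition is:
Bags: B1 = {3, 5}  B2 = {0, 5}  B3 = {0, 6}  B4 = {2, 6}  B5 = {2, 4}  B6 = {1, 4}
Tree: B1–B2, B2–B3, B3–B4, B4–B5, B5–B6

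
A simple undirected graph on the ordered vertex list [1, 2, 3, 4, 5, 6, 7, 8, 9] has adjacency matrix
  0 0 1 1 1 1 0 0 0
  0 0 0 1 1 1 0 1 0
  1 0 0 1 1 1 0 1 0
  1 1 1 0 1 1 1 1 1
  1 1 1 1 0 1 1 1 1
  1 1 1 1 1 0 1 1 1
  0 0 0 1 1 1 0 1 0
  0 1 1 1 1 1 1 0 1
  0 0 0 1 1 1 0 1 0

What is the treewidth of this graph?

A width-4 tree decomposition is:
Bags: B1 = {4, 5, 6, 8, 9}  B2 = {3, 4, 5, 6, 8}  B3 = {1, 3, 4, 5, 6}  B4 = {2, 4, 5, 6, 8}  B5 = {4, 5, 6, 7, 8}
Tree: B1–B2, B2–B3, B2–B4, B2–B5
Every bag has size at most 5, so the width is 5 − 1 = 4 and tw(G) ≤ 4. Conversely, {4, 5, 6, 8, 9} is a clique of size 5, and the vertices of any clique must share a bag in every tree decomposition; so some bag has ≥ 5 vertices and tw(G) ≥ 4. Hence tw(G) = 4 exactly.

4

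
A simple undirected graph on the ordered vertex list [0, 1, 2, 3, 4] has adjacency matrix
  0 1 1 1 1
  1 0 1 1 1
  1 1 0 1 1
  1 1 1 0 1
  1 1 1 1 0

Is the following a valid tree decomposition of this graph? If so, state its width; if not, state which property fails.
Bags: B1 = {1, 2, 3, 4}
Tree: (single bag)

A tree decomposition must satisfy three properties: every vertex lies in some bag; for every edge, both endpoints lie together in some bag; and for every vertex, the bags containing it form a connected subtree. Here vertex 0 appears in no bag, so the decomposition is invalid.

No — vertex 0 appears in no bag.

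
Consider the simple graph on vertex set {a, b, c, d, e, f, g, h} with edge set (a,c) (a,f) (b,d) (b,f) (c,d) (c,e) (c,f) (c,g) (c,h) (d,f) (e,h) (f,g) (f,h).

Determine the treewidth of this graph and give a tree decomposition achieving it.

The largest bag has 3 vertices, giving width 2; this decomposition certifies tw(G) ≤ 2. Conversely, {c, e, h} is a clique of size 3, and the vertices of any clique must share a bag in every tree decomposition; so some bag has ≥ 3 vertices and tw(G) ≥ 2. Therefore the treewidth is 2.

Treewidth 2.
Bags: B1 = {a, c, f}  B2 = {c, f, h}  B3 = {c, e, h}  B4 = {c, d, f}  B5 = {c, f, g}  B6 = {b, d, f}
Tree: B1–B2, B2–B3, B1–B4, B1–B5, B4–B6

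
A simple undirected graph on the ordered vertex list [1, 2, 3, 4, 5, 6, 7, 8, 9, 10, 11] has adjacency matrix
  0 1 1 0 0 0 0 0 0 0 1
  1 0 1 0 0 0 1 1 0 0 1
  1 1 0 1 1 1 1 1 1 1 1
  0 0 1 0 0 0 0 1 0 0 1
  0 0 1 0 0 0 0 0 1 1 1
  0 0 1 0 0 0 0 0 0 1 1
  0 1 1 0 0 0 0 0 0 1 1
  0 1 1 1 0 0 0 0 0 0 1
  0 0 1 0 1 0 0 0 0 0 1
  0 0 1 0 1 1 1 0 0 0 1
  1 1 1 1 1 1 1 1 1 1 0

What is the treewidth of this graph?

3

A width-3 tree decomposition is:
Bags: B1 = {2, 3, 7, 11}  B2 = {2, 3, 8, 11}  B3 = {3, 7, 10, 11}  B4 = {3, 5, 10, 11}  B5 = {1, 2, 3, 11}  B6 = {3, 6, 10, 11}  B7 = {3, 4, 8, 11}  B8 = {3, 5, 9, 11}
Tree: B1–B2, B1–B3, B3–B4, B1–B5, B3–B6, B2–B7, B4–B8
Each bag holds 4 vertices, so the decomposition has width 3, which upper-bounds the treewidth. Conversely, {2, 3, 8, 11} is a clique of size 4, and the vertices of any clique must share a bag in every tree decomposition; so some bag has ≥ 4 vertices and tw(G) ≥ 3. Combining the bounds, tw(G) = 3.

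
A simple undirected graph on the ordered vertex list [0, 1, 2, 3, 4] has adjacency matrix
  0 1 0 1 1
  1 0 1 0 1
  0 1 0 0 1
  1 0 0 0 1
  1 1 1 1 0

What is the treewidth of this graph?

A width-2 tree decomposition is:
Bags: B1 = {0, 1, 4}  B2 = {1, 2, 4}  B3 = {0, 3, 4}
Tree: B1–B2, B1–B3
Every bag has size at most 3, so the width is 3 − 1 = 2 and tw(G) ≤ 2. On the other hand G contains the 3-clique {0, 1, 4}. A clique must lie in a single bag of any decomposition, so no decomposition can have width below 2. Combining the bounds, tw(G) = 2.

2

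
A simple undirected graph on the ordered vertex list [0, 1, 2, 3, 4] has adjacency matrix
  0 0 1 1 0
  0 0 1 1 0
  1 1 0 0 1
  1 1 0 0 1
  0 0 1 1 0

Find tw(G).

2

A width-2 tree decomposition is:
Bags: B1 = {1, 2, 3}  B2 = {0, 2, 3}  B3 = {2, 3, 4}
Tree: B1–B2, B2–B3
Every bag has size at most 3, so the width is 3 − 1 = 2 and tw(G) ≤ 2. The edges 1–2–0–3–1 form a cycle, so G is not a tree and its treewidth is at least 2. The upper and lower bounds meet at 2, so that is the treewidth.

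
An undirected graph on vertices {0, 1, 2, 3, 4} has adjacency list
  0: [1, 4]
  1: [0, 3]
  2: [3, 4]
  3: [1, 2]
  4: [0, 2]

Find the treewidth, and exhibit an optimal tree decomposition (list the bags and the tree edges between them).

Each bag holds 3 vertices, so the decomposition has width 2, which upper-bounds the treewidth. Since 0–1–3–2–4–0 is a cycle in G, G is not acyclic. Forests are exactly the graphs of treewidth ≤ 1, so tw(G) ≥ 2. The upper and lower bounds meet at 2, so that is the treewidth.

Treewidth 2.
One such decomposition:
Bags: B1 = {0, 1, 3}  B2 = {0, 2, 3}  B3 = {0, 2, 4}
Tree: B1–B2, B2–B3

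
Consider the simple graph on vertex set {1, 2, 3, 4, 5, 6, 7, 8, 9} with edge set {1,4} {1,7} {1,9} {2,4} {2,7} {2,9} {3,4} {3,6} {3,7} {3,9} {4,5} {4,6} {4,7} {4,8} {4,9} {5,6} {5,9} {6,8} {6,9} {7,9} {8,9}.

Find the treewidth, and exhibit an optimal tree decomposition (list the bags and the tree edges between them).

Treewidth 3.
One such decomposition:
Bags: B1 = {3, 4, 6, 9}  B2 = {4, 6, 8, 9}  B3 = {3, 4, 7, 9}  B4 = {4, 5, 6, 9}  B5 = {2, 4, 7, 9}  B6 = {1, 4, 7, 9}
Tree: B1–B2, B1–B3, B1–B4, B3–B5, B5–B6

Every bag has size at most 4, so the width is 4 − 1 = 3 and tw(G) ≤ 3. Conversely, {1, 4, 7, 9} is a clique of size 4, and the vertices of any clique must share a bag in every tree decomposition; so some bag has ≥ 4 vertices and tw(G) ≥ 3. Combining the bounds, tw(G) = 3.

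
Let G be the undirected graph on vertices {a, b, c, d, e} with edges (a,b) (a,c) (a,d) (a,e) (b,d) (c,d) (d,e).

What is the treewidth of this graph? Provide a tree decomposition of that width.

Treewidth 2.
Bags: B1 = {a, b, d}  B2 = {a, c, d}  B3 = {a, d, e}
Tree: B1–B2, B2–B3

The largest bag has 3 vertices, giving width 2; this decomposition certifies tw(G) ≤ 2. Conversely, {a, d, e} is a clique of size 3, and the vertices of any clique must share a bag in every tree decomposition; so some bag has ≥ 3 vertices and tw(G) ≥ 2. Therefore the treewidth is 2.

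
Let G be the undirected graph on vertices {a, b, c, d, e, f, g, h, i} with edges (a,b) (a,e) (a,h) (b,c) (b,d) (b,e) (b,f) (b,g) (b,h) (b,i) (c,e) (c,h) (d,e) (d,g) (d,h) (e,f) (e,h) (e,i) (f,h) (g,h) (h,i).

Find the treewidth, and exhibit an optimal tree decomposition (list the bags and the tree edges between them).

Treewidth 3.
One such decomposition:
Bags: B1 = {b, e, h, i}  B2 = {b, e, f, h}  B3 = {b, d, e, h}  B4 = {b, c, e, h}  B5 = {b, d, g, h}  B6 = {a, b, e, h}
Tree: B1–B2, B2–B3, B1–B4, B3–B5, B3–B6

The largest bag has 4 vertices, giving width 3; this decomposition certifies tw(G) ≤ 3. On the other hand G contains the 4-clique {b, d, g, h}. A clique must lie in a single bag of any decomposition, so no decomposition can have width below 3. Hence tw(G) = 3 exactly.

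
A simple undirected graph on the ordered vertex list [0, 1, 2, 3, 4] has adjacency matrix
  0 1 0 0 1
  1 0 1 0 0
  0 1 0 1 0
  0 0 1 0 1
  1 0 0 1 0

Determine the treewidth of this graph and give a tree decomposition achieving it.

Every bag has size at most 3, so the width is 3 − 1 = 2 and tw(G) ≤ 2. Since 1–0–4–3–2–1 is a cycle in G, G is not acyclic. Forests are exactly the graphs of treewidth ≤ 1, so tw(G) ≥ 2. The upper and lower bounds meet at 2, so that is the treewidth.

Treewidth 2.
One such decomposition:
Bags: B1 = {0, 1, 4}  B2 = {1, 3, 4}  B3 = {1, 2, 3}
Tree: B1–B2, B2–B3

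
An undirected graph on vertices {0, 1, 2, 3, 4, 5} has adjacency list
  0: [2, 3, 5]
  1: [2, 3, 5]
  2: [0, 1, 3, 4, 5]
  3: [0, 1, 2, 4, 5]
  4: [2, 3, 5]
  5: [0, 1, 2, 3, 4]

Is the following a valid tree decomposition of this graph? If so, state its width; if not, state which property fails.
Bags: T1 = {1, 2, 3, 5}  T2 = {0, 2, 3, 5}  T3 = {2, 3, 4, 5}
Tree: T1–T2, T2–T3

Checking the three conditions: (i) the bags cover all of {0, 1, 2, 3, 4, 5}; (ii) for each edge, some bag contains both endpoints; (iii) the bags containing any fixed vertex form a subtree. All hold, so the decomposition is valid with width 4 − 1 = 3.

Yes; width 3.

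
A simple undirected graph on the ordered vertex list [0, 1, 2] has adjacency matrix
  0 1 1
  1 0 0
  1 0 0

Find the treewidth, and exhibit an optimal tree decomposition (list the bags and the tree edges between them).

Treewidth 1.
One such decomposition:
Bags: B1 = {0, 2}  B2 = {0, 1}
Tree: B1–B2

Every bag has size at most 2, so the width is 2 − 1 = 1 and tw(G) ≤ 1. Any graph with an edge has treewidth ≥ 1, and G has the edge 2–0. Hence tw(G) = 1 exactly.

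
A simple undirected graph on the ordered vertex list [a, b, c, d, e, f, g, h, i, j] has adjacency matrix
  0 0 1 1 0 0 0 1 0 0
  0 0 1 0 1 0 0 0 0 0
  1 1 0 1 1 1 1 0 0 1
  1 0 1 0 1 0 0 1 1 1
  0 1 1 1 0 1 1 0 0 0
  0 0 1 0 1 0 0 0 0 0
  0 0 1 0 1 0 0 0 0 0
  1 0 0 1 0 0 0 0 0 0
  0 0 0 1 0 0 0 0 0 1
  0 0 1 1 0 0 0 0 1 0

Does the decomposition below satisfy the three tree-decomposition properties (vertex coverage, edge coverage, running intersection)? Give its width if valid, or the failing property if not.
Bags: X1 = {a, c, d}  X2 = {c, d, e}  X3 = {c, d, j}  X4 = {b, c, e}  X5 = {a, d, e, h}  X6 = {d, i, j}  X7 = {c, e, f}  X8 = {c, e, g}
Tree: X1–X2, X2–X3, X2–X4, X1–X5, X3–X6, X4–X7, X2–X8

No — bags containing vertex e are not connected in the tree.

A tree decomposition must satisfy three properties: every vertex lies in some bag; for every edge, both endpoints lie together in some bag; and for every vertex, the bags containing it form a connected subtree. Here bags containing vertex e are not connected in the tree, so the decomposition is invalid.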